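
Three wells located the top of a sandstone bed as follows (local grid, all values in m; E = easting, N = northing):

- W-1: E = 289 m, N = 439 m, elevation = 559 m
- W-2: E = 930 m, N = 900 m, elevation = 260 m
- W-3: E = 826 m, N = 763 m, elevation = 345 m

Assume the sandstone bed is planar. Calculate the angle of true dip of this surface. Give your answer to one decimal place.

Two edge vectors: W-1→W-2 = (641, 461, -299), W-1→W-3 = (537, 324, -214).
Normal n = (W-1→W-2) × (W-1→W-3) = (-1778, -23389, -39873).
So ∂z/∂E = −n_x/n_z = −0.04459 and ∂z/∂N = −n_y/n_z = −0.58659.
Gradient magnitude |∇z| = √(a² + b²) = √(0.00199 + 0.34408) = 0.58828.
True dip = arctan(0.58828) = 30.5°, dipping toward N (azimuth ≈ 004°).

30.5°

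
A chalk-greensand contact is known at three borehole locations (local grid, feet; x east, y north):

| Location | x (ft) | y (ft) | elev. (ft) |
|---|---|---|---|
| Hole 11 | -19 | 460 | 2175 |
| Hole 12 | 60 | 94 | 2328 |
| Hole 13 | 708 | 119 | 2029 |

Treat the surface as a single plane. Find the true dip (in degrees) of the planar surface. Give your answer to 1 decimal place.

Let the plane be z = a·x + b·y + c.
Hole 12−Hole 11: 79a − 366b = 153;  Hole 13−Hole 11: 727a − 341b = −146.
Solving gives a = −0.44161, b = −0.51335.
Gradient magnitude |∇z| = √(a² + b²) = √(0.19502 + 0.26353) = 0.67717.
True dip = arctan(0.67717) = 34.1°, dipping toward NE (azimuth ≈ 041°).

34.1°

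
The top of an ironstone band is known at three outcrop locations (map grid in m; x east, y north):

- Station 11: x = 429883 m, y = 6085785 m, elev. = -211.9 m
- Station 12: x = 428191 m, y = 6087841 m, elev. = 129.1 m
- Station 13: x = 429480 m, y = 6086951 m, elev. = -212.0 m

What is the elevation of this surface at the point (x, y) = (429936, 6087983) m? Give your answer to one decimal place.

Let the plane be z = a·x + b·y + c.
Station 12−Station 11: −1692a + 2056b = 341;  Station 13−Station 11: −403a + 1166b = −0.1.
Solving gives a = −0.347645031, b = −0.120240950.
Then c = -211.9 − a·429883 − b·6085785 = 880995.36.
At (429936, 6087983): z = −149465.1 − 732024.9 + 880995.36 = -494.6 m.

-494.6 m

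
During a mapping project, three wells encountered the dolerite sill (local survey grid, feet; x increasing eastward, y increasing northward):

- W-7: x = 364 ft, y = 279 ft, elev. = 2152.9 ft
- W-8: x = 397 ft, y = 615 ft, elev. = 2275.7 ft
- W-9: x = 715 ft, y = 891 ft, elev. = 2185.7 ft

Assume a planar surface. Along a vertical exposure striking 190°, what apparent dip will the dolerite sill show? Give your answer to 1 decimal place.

Let the plane be z = a·x + b·y + c.
W-8−W-7: 33a + 336b = 122.8;  W-9−W-7: 351a + 612b = 32.8.
Solving gives a = −0.65616, b = 0.42992.
Unit vector along 190° is (sin 190°, cos 190°) = (-0.1736, -0.9848).
Slope in that direction = a·(-0.1736) + b·(-0.9848) = −0.30945.
Apparent dip = arctan|0.30945| = 17.2° (true dip is 38.1°, so apparent ≤ true as expected).

17.2°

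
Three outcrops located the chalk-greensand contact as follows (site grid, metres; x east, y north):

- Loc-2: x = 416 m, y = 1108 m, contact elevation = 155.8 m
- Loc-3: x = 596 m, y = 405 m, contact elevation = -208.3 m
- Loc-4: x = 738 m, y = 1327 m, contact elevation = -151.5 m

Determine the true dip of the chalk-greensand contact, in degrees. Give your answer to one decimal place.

48.7°

Two edge vectors: Loc-2→Loc-3 = (180, -703, -364.1), Loc-2→Loc-4 = (322, 219, -307.3).
Normal n = (Loc-2→Loc-3) × (Loc-2→Loc-4) = (295769.8, -61926.2, 265786).
So ∂z/∂x = −n_x/n_z = −1.11281 and ∂z/∂y = −n_y/n_z = 0.23299.
Gradient magnitude |∇z| = √(a² + b²) = √(1.23835 + 0.05429) = 1.13694.
True dip = arctan(1.13694) = 48.7°, dipping toward ESE (azimuth ≈ 102°).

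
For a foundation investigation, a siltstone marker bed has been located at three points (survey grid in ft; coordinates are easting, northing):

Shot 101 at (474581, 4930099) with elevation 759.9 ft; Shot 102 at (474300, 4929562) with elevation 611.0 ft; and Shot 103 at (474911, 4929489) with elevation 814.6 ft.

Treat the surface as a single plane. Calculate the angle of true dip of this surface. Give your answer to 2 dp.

19.70°

Two edge vectors: Shot 101→Shot 102 = (-281, -537, -148.9), Shot 101→Shot 103 = (330, -610, 54.7).
Normal n = (Shot 101→Shot 102) × (Shot 101→Shot 103) = (-120202.9, -33766.3, 348620).
So ∂z/∂easting = −n_x/n_z = 0.34480 and ∂z/∂northing = −n_y/n_z = 0.09686.
Gradient magnitude |∇z| = √(a² + b²) = √(0.11888 + 0.00938) = 0.35814.
True dip = arctan(0.35814) = 19.70°, dipping toward WSW (azimuth ≈ 254°).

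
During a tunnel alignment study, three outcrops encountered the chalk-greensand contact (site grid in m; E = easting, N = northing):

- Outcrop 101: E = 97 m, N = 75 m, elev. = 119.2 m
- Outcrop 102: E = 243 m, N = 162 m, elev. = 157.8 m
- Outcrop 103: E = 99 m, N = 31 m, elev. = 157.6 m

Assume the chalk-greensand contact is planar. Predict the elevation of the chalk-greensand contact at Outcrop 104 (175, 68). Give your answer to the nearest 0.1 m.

Two edge vectors: Outcrop 101→Outcrop 102 = (146, 87, 38.6), Outcrop 101→Outcrop 103 = (2, -44, 38.4).
Normal n = (Outcrop 101→Outcrop 102) × (Outcrop 101→Outcrop 103) = (5039.2, -5529.2, -6598).
So ∂z/∂E = −n_x/n_z = 0.76375 and ∂z/∂N = −n_y/n_z = −0.83801.
Intercept c from Outcrop 101: 119.2 − 74.08 + 62.85 = 107.97.
At (175, 68): z = 133.7 − 57.0 + 107.97 = 184.6 m.

184.6 m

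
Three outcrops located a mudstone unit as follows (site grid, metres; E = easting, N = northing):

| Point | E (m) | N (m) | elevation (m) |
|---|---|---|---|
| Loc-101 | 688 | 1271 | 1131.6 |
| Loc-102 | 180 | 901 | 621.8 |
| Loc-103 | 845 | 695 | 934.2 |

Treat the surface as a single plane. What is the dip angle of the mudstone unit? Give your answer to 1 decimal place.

39.1°

Let the plane be z = a·E + b·N + c.
Loc-102−Loc-101: −508a − 370b = −509.8;  Loc-103−Loc-101: 157a − 576b = −197.4.
Solving gives a = 0.62905, b = 0.51417.
Gradient magnitude |∇z| = √(a² + b²) = √(0.39570 + 0.26437) = 0.81245.
True dip = arctan(0.81245) = 39.1°, dipping toward SW (azimuth ≈ 231°).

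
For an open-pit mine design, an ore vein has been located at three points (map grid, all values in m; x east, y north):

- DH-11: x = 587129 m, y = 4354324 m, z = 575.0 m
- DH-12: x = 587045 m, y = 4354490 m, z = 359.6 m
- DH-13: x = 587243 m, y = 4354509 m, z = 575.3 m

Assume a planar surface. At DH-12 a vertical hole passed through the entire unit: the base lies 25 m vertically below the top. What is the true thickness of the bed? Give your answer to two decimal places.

Two edge vectors: DH-11→DH-12 = (-84, 166, -215.4), DH-11→DH-13 = (114, 185, 0.3).
Normal n = (DH-11→DH-12) × (DH-11→DH-13) = (39898.8, -24530.4, -34464).
So ∂z/∂x = −n_x/n_z = 1.15769 and ∂z/∂y = −n_y/n_z = −0.71177.
|∇z| = √(a²+b²) = 1.35900, so dip δ = arctan(1.35900) = 53.65°.
True thickness = vertical thickness × cos δ = 25 × cos 53.65° = 14.82 m.

14.82 m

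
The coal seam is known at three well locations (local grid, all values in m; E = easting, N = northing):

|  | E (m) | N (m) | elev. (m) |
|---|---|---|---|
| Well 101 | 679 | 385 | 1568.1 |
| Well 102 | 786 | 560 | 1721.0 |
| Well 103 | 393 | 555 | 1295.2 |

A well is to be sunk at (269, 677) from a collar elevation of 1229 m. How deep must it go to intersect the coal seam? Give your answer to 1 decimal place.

Let the plane be z = a·E + b·N + c.
Well 102−Well 101: 107a + 175b = 152.9;  Well 103−Well 101: −286a + 170b = −272.9.
Solving gives a = 1.08075, b = 0.21291.
Then c = 1568.1 − a·679 − b·385 = 752.30.
At (269, 677): z_contact = 290.72 + 144.14 + 752.30 = 1187.16 m.
Depth below ground = 1229 − 1187.16 = 41.8 m.

41.8 m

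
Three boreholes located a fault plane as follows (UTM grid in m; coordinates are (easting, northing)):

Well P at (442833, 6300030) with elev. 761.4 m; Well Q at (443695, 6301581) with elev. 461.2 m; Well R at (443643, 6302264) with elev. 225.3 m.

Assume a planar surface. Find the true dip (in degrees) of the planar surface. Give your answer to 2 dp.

Let the plane be z = a·E + b·N + c.
Well Q−Well P: 862a + 1551b = −300.2;  Well R−Well P: 810a + 2234b = −536.1.
Solving gives a = 0.24028, b = −0.32709.
Gradient magnitude |∇z| = √(a² + b²) = √(0.05774 + 0.10699) = 0.40586.
True dip = arctan(0.40586) = 22.09°, dipping toward NW (azimuth ≈ 324°).

22.09°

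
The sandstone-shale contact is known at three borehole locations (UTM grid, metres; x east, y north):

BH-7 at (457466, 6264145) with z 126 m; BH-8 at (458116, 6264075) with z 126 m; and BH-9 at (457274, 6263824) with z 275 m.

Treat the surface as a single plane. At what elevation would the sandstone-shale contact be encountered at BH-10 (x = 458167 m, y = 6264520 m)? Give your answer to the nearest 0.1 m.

Let the plane be z = a·x + b·y + c.
BH-8−BH-7: 650a − 70b = 0;  BH-9−BH-7: −192a − 321b = 149.
Solving gives a = −0.046962943, b = −0.436084470.
Then c = 126 − a·457466 − b·6264145 = 2753306.30.
At (458167, 6264520): z = −21516.9 − 2731859.9 + 2753306.30 = -70.5 m.

-70.5 m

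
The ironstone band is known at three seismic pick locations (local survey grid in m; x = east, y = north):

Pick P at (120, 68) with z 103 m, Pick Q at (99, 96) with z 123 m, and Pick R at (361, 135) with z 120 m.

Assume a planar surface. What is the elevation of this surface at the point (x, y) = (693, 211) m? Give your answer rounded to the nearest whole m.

Two edge vectors: Pick P→Pick Q = (-21, 28, 20), Pick P→Pick R = (241, 67, 17).
Normal n = (Pick P→Pick Q) × (Pick P→Pick R) = (-864, 5177, -8155).
So ∂z/∂x = −n_x/n_z = −0.10595 and ∂z/∂y = −n_y/n_z = 0.63483.
Intercept c from Pick P: 103 + 12.71 − 43.17 = 72.55.
At (693, 211): z = −73.4 + 133.9 + 72.55 = 133.1 m.

133 m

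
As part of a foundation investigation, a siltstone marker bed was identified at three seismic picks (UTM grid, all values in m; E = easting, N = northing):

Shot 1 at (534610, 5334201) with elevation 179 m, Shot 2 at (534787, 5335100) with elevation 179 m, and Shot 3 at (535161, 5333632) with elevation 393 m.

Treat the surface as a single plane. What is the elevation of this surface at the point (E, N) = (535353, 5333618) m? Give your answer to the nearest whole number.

456 m

Two edge vectors: Shot 1→Shot 2 = (177, 899, 0), Shot 1→Shot 3 = (551, -569, 214).
Normal n = (Shot 1→Shot 2) × (Shot 1→Shot 3) = (192386, -37878, -596062).
So ∂z/∂E = −n_x/n_z = 0.32276173 and ∂z/∂N = −n_y/n_z = −0.06354708.
Intercept c from Shot 1: 179 − 172551.65 + 338972.90 = 166600.25.
At (535353, 5333618): z = 172791.5 − 338935.9 + 166600.25 = 455.9 m.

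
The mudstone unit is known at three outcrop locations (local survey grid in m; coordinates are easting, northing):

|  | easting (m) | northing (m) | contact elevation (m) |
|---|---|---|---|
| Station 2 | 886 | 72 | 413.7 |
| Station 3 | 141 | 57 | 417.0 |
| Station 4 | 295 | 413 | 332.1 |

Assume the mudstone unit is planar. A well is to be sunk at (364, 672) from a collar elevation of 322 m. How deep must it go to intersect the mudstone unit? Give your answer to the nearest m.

52 m

Two edge vectors: Station 2→Station 3 = (-745, -15, 3.3), Station 2→Station 4 = (-591, 341, -81.6).
Normal n = (Station 2→Station 3) × (Station 2→Station 4) = (98.7, -62742.3, -262910).
So ∂z/∂easting = −n_x/n_z = 0.00038 and ∂z/∂northing = −n_y/n_z = −0.23865.
Intercept c from Station 2: 413.7 − 0.33 + 17.18 = 430.55.
At (364, 672): z_contact = 0.1 − 160.4 + 430.55 = 270.3 m.
Depth below ground = 322 − 270.3 = 52 m.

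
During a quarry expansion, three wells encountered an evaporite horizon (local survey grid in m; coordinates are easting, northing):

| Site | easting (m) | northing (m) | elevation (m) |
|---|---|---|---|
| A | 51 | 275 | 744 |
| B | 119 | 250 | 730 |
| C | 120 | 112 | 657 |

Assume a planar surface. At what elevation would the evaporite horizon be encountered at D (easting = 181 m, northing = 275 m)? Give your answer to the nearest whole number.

Let the plane be z = a·easting + b·northing + c.
B−A: 68a − 25b = −14;  C−A: 69a − 163b = −87.
Solving gives a = −0.01143, b = 0.52890.
Then c = 744 − a·51 − b·275 = 599.13.
At (181, 275): z = −2.1 + 145.4 + 599.13 = 742.5 m.

743 m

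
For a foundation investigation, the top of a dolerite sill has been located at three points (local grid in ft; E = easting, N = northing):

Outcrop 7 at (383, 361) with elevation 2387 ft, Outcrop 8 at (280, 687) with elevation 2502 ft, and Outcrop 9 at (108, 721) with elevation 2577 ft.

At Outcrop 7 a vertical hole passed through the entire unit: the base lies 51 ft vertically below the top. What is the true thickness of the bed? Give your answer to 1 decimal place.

Two edge vectors: Outcrop 7→Outcrop 8 = (-103, 326, 115), Outcrop 7→Outcrop 9 = (-275, 360, 190).
Normal n = (Outcrop 7→Outcrop 8) × (Outcrop 7→Outcrop 9) = (20540, -12055, 52570).
So ∂z/∂E = −n_x/n_z = −0.39072 and ∂z/∂N = −n_y/n_z = 0.22931.
|∇z| = √(a²+b²) = 0.45304, so dip δ = arctan(0.45304) = 24.37°.
True thickness = vertical thickness × cos δ = 51 × cos 24.37° = 46.5 ft.

46.5 ft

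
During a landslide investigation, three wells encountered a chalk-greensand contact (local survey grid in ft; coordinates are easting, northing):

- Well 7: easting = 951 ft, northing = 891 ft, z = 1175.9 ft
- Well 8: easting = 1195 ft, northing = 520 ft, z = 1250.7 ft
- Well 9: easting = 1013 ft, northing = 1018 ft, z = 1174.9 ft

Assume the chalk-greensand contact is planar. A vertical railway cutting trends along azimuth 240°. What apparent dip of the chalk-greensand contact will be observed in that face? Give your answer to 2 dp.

5.78°

Two edge vectors: Well 7→Well 8 = (244, -371, 74.8), Well 7→Well 9 = (62, 127, -1).
Normal n = (Well 7→Well 8) × (Well 7→Well 9) = (-9128.6, 4881.6, 53990).
So ∂z/∂easting = −n_x/n_z = 0.16908 and ∂z/∂northing = −n_y/n_z = −0.09042.
Unit vector along 240° is (sin 240°, cos 240°) = (-0.8660, -0.5000).
Slope in that direction = a·(-0.8660) + b·(-0.5000) = −0.10122.
Apparent dip = arctan|0.10122| = 5.78° (true dip is 10.9°, so apparent ≤ true as expected).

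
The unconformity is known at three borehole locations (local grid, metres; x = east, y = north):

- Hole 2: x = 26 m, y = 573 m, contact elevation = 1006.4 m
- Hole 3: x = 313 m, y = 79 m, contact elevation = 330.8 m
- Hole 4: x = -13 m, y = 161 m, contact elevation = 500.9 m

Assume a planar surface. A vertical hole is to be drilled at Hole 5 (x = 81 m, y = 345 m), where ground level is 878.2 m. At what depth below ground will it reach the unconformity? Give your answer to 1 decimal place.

167.5 m

Two edge vectors: Hole 2→Hole 3 = (287, -494, -675.6), Hole 2→Hole 4 = (-39, -412, -505.5).
Normal n = (Hole 2→Hole 3) × (Hole 2→Hole 4) = (-28630.2, 171426.9, -137510).
So ∂z/∂x = −n_x/n_z = −0.20820 and ∂z/∂y = −n_y/n_z = 1.24665.
Intercept c from Hole 2: 1006.4 + 5.41 − 714.33 = 297.48.
At (81, 345): z_contact = −16.86 + 430.09 + 297.48 = 710.71 m.
Depth below ground = 878.2 − 710.71 = 167.5 m.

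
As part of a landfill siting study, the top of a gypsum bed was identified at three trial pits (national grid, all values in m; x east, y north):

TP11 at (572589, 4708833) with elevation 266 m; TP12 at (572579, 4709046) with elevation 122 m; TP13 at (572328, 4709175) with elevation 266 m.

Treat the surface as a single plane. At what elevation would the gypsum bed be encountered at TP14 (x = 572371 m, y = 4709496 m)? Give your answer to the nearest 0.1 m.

-5.8 m

Two edge vectors: TP11→TP12 = (-10, 213, -144), TP11→TP13 = (-261, 342, 0).
Normal n = (TP11→TP12) × (TP11→TP13) = (49248, 37584, 52173).
So ∂z/∂x = −n_x/n_z = −0.943936519 and ∂z/∂y = −n_y/n_z = −0.720372607.
Intercept c from TP11: 266 + 540487.67 + 3392114.30 = 3932867.97.
At (572371, 4709496): z = −540281.9 − 3392591.9 + 3932867.97 = -5.8 m.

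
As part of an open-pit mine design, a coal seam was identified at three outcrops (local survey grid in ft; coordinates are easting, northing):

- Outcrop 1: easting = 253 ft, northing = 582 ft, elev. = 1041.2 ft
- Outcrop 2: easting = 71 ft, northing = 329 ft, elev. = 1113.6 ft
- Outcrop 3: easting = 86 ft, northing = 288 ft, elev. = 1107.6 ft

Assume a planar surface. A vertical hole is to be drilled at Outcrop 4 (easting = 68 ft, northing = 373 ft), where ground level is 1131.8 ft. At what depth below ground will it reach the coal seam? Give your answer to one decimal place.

17.0 ft

Two edge vectors: Outcrop 1→Outcrop 2 = (-182, -253, 72.4), Outcrop 1→Outcrop 3 = (-167, -294, 66.4).
Normal n = (Outcrop 1→Outcrop 2) × (Outcrop 1→Outcrop 3) = (4486.4, -6, 11257).
So ∂z/∂easting = −n_x/n_z = −0.39854 and ∂z/∂northing = −n_y/n_z = 0.00053.
Intercept c from Outcrop 1: 1041.2 + 100.83 − 0.31 = 1141.72.
At (68, 373): z_contact = −27.10 + 0.20 + 1141.72 = 1114.82 ft.
Depth below ground = 1131.8 − 1114.82 = 17.0 ft.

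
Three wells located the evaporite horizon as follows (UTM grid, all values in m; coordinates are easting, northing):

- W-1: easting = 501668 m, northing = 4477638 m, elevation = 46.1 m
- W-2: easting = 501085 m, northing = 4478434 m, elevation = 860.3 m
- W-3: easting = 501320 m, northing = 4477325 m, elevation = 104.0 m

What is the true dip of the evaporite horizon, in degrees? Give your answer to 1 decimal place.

40.4°

Let the plane be z = a·easting + b·northing + c.
W-2−W-1: −583a + 796b = 814.2;  W-3−W-1: −348a − 313b = 57.9.
Solving gives a = −0.65493, b = 0.54318.
Gradient magnitude |∇z| = √(a² + b²) = √(0.42894 + 0.29505) = 0.85087.
True dip = arctan(0.85087) = 40.4°, dipping toward SE (azimuth ≈ 130°).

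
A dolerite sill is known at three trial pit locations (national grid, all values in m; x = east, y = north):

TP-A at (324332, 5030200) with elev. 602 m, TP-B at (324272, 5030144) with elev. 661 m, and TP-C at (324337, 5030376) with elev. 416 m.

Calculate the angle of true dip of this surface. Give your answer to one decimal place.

Two edge vectors: TP-A→TP-B = (-60, -56, 59), TP-A→TP-C = (5, 176, -186).
Normal n = (TP-A→TP-B) × (TP-A→TP-C) = (32, -10865, -10280).
So ∂z/∂x = −n_x/n_z = 0.00311 and ∂z/∂y = −n_y/n_z = −1.05691.
Gradient magnitude |∇z| = √(a² + b²) = √(0.00001 + 1.11705) = 1.05691.
True dip = arctan(1.05691) = 46.6°, dipping toward N (azimuth ≈ 360°).

46.6°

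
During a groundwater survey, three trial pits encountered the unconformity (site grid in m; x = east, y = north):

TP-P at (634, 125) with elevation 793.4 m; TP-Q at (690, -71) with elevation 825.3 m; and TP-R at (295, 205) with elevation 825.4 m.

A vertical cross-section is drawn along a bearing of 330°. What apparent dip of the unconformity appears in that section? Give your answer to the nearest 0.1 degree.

6.0°

Let the plane be z = a·x + b·y + c.
TP-Q−TP-P: 56a − 196b = 31.9;  TP-R−TP-P: −339a + 80b = 32.
Solving gives a = −0.14241, b = −0.20344.
Unit vector along 330° is (sin 330°, cos 330°) = (-0.5000, 0.8660).
Slope in that direction = a·(-0.5000) + b·(0.8660) = −0.10498.
Apparent dip = arctan|0.10498| = 6.0° (true dip is 13.9°, so apparent ≤ true as expected).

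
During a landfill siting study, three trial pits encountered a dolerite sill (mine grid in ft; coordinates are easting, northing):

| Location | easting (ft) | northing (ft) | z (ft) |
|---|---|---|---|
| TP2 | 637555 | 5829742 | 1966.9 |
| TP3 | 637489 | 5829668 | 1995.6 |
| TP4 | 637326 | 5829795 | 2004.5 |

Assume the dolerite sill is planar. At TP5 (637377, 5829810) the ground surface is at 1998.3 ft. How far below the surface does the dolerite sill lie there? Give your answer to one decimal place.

Two edge vectors: TP2→TP3 = (-66, -74, 28.7), TP2→TP4 = (-229, 53, 37.6).
Normal n = (TP2→TP3) × (TP2→TP4) = (-4303.5, -4090.7, -20444).
So ∂z/∂easting = −n_x/n_z = −0.210501859 and ∂z/∂northing = −n_y/n_z = −0.200092937.
Intercept c from TP2: 1966.9 + 134206.51 + 1166490.20 = 1302663.61.
At (637377, 5829810): z_contact = −134169.04 − 1166503.80 + 1302663.61 = 1990.76 ft.
Depth below ground = 1998.3 − 1990.76 = 7.5 ft.

7.5 ft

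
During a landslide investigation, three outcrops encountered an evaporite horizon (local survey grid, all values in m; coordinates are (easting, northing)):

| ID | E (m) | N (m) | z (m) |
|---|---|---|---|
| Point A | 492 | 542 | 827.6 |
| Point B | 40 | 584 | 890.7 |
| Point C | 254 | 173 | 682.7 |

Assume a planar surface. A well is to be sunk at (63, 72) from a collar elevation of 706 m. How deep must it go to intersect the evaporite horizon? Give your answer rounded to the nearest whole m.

51 m

Let the plane be z = a·E + b·N + c.
Point B−Point A: −452a + 42b = 63.1;  Point C−Point A: −238a − 369b = −144.9.
Solving gives a = −0.09728, b = 0.45543.
Then c = 827.6 − a·492 − b·542 = 628.62.
At (63, 72): z_contact = −6.1 + 32.8 + 628.62 = 655.3 m.
Depth below ground = 706 − 655.3 = 51 m.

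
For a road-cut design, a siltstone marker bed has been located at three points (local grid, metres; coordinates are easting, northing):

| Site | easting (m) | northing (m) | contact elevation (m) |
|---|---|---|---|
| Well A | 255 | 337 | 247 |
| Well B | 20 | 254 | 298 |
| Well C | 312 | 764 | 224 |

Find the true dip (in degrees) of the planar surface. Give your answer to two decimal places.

Two edge vectors: Well A→Well B = (-235, -83, 51), Well A→Well C = (57, 427, -23).
Normal n = (Well A→Well B) × (Well A→Well C) = (-19868, -2498, -95614).
So ∂z/∂easting = −n_x/n_z = −0.20779 and ∂z/∂northing = −n_y/n_z = −0.02613.
Gradient magnitude |∇z| = √(a² + b²) = √(0.04318 + 0.00068) = 0.20943.
True dip = arctan(0.20943) = 11.83°, dipping toward E (azimuth ≈ 083°).

11.83°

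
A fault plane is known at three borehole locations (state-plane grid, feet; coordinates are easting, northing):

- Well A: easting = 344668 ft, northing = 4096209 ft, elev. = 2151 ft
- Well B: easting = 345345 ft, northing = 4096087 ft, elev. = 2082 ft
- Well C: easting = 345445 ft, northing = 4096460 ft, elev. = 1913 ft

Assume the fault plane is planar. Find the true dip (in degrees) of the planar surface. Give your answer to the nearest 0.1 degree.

Let the plane be z = a·easting + b·northing + c.
Well B−Well A: 677a − 122b = −69;  Well C−Well A: 777a + 251b = −238.
Solving gives a = −0.17511, b = −0.40614.
Gradient magnitude |∇z| = √(a² + b²) = √(0.03066 + 0.16495) = 0.44228.
True dip = arctan(0.44228) = 23.9°, dipping toward NNE (azimuth ≈ 023°).

23.9°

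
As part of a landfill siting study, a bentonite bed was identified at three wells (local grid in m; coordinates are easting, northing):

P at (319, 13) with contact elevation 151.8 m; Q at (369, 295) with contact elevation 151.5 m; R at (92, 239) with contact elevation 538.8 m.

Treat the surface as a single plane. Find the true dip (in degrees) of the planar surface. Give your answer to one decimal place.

55.8°

Let the plane be z = a·easting + b·northing + c.
Q−P: 50a + 282b = −0.3;  R−P: −227a + 226b = 387.
Solving gives a = −1.44995, b = 0.25602.
Gradient magnitude |∇z| = √(a² + b²) = √(2.10237 + 0.06555) = 1.47238.
True dip = arctan(1.47238) = 55.8°, dipping toward E (azimuth ≈ 100°).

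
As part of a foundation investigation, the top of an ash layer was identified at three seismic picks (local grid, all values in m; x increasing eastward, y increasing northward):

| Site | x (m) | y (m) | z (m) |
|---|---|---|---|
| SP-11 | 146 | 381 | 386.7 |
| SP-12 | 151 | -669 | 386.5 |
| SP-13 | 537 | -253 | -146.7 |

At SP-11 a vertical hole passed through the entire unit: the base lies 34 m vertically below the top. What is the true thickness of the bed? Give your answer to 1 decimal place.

20.0 m

Two edge vectors: SP-11→SP-12 = (5, -1050, -0.2), SP-11→SP-13 = (391, -634, -533.4).
Normal n = (SP-11→SP-12) × (SP-11→SP-13) = (559943.2, 2588.8, 407380).
So ∂z/∂x = −n_x/n_z = −1.37450 and ∂z/∂y = −n_y/n_z = −0.00635.
|∇z| = √(a²+b²) = 1.37451, so dip δ = arctan(1.37451) = 53.96°.
True thickness = vertical thickness × cos δ = 34 × cos 53.96° = 20.0 m.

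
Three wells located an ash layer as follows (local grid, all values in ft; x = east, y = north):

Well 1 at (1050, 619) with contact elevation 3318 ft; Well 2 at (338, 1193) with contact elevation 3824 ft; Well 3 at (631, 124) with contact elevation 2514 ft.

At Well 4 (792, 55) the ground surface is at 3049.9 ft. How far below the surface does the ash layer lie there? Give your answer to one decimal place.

569.9 ft

Let the plane be z = a·x + b·y + c.
Well 2−Well 1: −712a + 574b = 506;  Well 3−Well 1: −419a − 495b = −804.
Solving gives a = 0.355894, b = 1.322991.
Then c = 3318 − a·1050 − b·619 = 2125.38.
At (792, 55): z_contact = 281.87 + 72.76 + 2125.38 = 2480.01 ft.
Depth below ground = 3049.9 − 2480.01 = 569.9 ft.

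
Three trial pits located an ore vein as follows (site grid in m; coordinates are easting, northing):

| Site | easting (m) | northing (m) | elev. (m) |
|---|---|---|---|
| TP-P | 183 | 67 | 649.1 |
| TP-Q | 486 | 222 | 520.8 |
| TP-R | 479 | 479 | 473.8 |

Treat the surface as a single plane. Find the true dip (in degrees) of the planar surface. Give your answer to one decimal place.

20.7°

Two edge vectors: TP-P→TP-Q = (303, 155, -128.3), TP-P→TP-R = (296, 412, -175.3).
Normal n = (TP-P→TP-Q) × (TP-P→TP-R) = (25688.1, 15139.1, 78956).
So ∂z/∂easting = −n_x/n_z = −0.32535 and ∂z/∂northing = −n_y/n_z = −0.19174.
Gradient magnitude |∇z| = √(a² + b²) = √(0.10585 + 0.03676) = 0.37764.
True dip = arctan(0.37764) = 20.7°, dipping toward ENE (azimuth ≈ 059°).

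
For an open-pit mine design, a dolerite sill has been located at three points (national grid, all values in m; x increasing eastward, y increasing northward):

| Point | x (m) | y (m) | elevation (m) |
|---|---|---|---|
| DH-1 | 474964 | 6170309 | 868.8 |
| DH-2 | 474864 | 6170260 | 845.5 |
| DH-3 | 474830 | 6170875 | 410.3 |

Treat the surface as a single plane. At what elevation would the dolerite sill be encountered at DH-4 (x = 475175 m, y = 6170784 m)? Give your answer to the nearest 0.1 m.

Two edge vectors: DH-1→DH-2 = (-100, -49, -23.3), DH-1→DH-3 = (-134, 566, -458.5).
Normal n = (DH-1→DH-2) × (DH-1→DH-3) = (35654.3, -42727.8, -63166).
So ∂z/∂x = −n_x/n_z = 0.564453978 and ∂z/∂y = −n_y/n_z = −0.676436691.
Intercept c from DH-1: 868.8 − 268095.32 + 4173823.40 = 3906596.88.
At (475175, 6170784): z = 268214.4 − 4174144.7 + 3906596.88 = 666.6 m.

666.6 m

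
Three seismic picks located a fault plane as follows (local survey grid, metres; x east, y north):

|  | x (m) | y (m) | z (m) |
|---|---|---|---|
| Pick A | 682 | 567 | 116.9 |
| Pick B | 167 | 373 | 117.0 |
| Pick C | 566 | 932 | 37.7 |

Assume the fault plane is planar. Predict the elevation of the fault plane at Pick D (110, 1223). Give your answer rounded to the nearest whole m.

Two edge vectors: Pick A→Pick B = (-515, -194, 0.1), Pick A→Pick C = (-116, 365, -79.2).
Normal n = (Pick A→Pick B) × (Pick A→Pick C) = (15328.3, -40799.6, -210479).
So ∂z/∂x = −n_x/n_z = 0.07283 and ∂z/∂y = −n_y/n_z = −0.19384.
Intercept c from Pick A: 116.9 − 49.67 + 109.91 = 177.14.
At (110, 1223): z = 8.0 − 237.1 + 177.14 = -51.9 m.

-52 m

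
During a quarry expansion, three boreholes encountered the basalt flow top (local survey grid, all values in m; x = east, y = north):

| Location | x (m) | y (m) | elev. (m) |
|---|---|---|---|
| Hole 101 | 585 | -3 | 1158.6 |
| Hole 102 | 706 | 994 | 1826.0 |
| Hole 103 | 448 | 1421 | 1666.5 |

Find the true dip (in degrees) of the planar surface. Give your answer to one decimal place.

56.7°

Two edge vectors: Hole 101→Hole 102 = (121, 997, 667.4), Hole 101→Hole 103 = (-137, 1424, 507.9).
Normal n = (Hole 101→Hole 102) × (Hole 101→Hole 103) = (-444001.3, -152889.7, 308893).
So ∂z/∂x = −n_x/n_z = 1.43740 and ∂z/∂y = −n_y/n_z = 0.49496.
Gradient magnitude |∇z| = √(a² + b²) = √(2.06610 + 0.24499) = 1.52023.
True dip = arctan(1.52023) = 56.7°, dipping toward WSW (azimuth ≈ 251°).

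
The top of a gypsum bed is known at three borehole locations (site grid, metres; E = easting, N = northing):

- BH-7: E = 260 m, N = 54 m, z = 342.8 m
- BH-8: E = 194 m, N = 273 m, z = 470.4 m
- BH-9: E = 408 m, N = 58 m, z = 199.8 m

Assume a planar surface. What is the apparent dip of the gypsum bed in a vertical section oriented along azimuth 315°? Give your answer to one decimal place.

41.8°

Two edge vectors: BH-7→BH-8 = (-66, 219, 127.6), BH-7→BH-9 = (148, 4, -143).
Normal n = (BH-7→BH-8) × (BH-7→BH-9) = (-31827.4, 9446.8, -32676).
So ∂z/∂E = −n_x/n_z = −0.97403 and ∂z/∂N = −n_y/n_z = 0.28911.
Unit vector along 315° is (sin 315°, cos 315°) = (-0.7071, 0.7071).
Slope in that direction = a·(-0.7071) + b·(0.7071) = 0.89317.
Apparent dip = arctan|0.89317| = 41.8° (true dip is 45.5°, so apparent ≤ true as expected).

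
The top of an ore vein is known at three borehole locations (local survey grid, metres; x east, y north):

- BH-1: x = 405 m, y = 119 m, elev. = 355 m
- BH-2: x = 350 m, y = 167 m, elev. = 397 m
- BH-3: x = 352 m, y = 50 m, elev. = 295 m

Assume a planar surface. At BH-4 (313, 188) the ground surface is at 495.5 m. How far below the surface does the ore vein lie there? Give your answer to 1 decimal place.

80.1 m

Two edge vectors: BH-1→BH-2 = (-55, 48, 42), BH-1→BH-3 = (-53, -69, -60).
Normal n = (BH-1→BH-2) × (BH-1→BH-3) = (18, -5526, 6339).
So ∂z/∂x = −n_x/n_z = −0.00284 and ∂z/∂y = −n_y/n_z = 0.87175.
Intercept c from BH-1: 355 + 1.15 − 103.74 = 252.41.
At (313, 188): z_contact = −0.89 + 163.89 + 252.41 = 415.41 m.
Depth below ground = 495.5 − 415.41 = 80.1 m.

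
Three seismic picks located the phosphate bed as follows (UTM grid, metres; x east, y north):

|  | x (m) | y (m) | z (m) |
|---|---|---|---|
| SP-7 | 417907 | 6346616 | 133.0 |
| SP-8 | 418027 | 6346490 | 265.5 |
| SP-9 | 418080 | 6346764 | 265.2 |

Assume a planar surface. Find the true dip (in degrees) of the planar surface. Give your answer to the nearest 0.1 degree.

Two edge vectors: SP-7→SP-8 = (120, -126, 132.5), SP-7→SP-9 = (173, 148, 132.2).
Normal n = (SP-7→SP-8) × (SP-7→SP-9) = (-36267.2, 7058.5, 39558).
So ∂z/∂x = −n_x/n_z = 0.91681 and ∂z/∂y = −n_y/n_z = −0.17843.
Gradient magnitude |∇z| = √(a² + b²) = √(0.84054 + 0.03184) = 0.93401.
True dip = arctan(0.93401) = 43.0°, dipping toward W (azimuth ≈ 281°).

43.0°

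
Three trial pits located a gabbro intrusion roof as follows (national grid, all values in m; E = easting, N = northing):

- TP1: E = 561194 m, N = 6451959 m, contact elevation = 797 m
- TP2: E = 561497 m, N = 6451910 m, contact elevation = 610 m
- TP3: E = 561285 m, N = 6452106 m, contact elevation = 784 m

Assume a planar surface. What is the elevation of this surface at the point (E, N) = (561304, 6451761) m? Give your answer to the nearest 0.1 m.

681.0 m

Two edge vectors: TP1→TP2 = (303, -49, -187), TP1→TP3 = (91, 147, -13).
Normal n = (TP1→TP2) × (TP1→TP3) = (28126, -13078, 49000).
So ∂z/∂E = −n_x/n_z = −0.574000000 and ∂z/∂N = −n_y/n_z = 0.266897959.
Intercept c from TP1: 797 + 322125.36 − 1722014.69 = −1399092.33.
At (561304, 6451761): z = −322188.5 + 1721961.8 − 1399092.33 = 681.0 m.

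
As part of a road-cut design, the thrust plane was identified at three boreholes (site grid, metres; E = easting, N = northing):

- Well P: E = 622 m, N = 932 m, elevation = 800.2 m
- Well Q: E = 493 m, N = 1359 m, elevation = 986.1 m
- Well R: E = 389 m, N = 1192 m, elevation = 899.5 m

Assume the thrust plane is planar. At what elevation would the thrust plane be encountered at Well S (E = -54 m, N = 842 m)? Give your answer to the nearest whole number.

698 m

Let the plane be z = a·E + b·N + c.
Well Q−Well P: −129a + 427b = 185.9;  Well R−Well P: −233a + 260b = 99.3.
Solving gives a = 0.08996, b = 0.46254.
Then c = 800.2 − a·622 − b·932 = 313.16.
At (-54, 842): z = −4.9 + 389.5 + 313.16 = 697.8 m.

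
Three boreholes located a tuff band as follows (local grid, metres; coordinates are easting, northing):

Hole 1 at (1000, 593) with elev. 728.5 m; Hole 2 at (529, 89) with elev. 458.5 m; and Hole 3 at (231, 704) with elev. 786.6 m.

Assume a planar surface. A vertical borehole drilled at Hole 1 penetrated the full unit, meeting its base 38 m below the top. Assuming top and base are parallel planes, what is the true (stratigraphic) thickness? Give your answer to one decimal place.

Two edge vectors: Hole 1→Hole 2 = (-471, -504, -270), Hole 1→Hole 3 = (-769, 111, 58.1).
Normal n = (Hole 1→Hole 2) × (Hole 1→Hole 3) = (687.6, 234995.1, -439857).
So ∂z/∂easting = −n_x/n_z = 0.00156 and ∂z/∂northing = −n_y/n_z = 0.53425.
|∇z| = √(a²+b²) = 0.53426, so dip δ = arctan(0.53426) = 28.11°.
True thickness = vertical thickness × cos δ = 38 × cos 28.11° = 33.5 m.

33.5 m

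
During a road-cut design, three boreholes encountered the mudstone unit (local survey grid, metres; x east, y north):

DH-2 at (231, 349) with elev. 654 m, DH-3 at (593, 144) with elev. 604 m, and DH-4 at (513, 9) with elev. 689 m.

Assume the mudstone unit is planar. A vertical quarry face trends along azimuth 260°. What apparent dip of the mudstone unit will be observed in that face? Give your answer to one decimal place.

Two edge vectors: DH-2→DH-3 = (362, -205, -50), DH-2→DH-4 = (282, -340, 35).
Normal n = (DH-2→DH-3) × (DH-2→DH-4) = (-24175, -26770, -65270).
So ∂z/∂x = −n_x/n_z = −0.37038 and ∂z/∂y = −n_y/n_z = −0.41014.
Unit vector along 260° is (sin 260°, cos 260°) = (-0.9848, -0.1736).
Slope in that direction = a·(-0.9848) + b·(-0.1736) = 0.43598.
Apparent dip = arctan|0.43598| = 23.6° (true dip is 28.9°, so apparent ≤ true as expected).

23.6°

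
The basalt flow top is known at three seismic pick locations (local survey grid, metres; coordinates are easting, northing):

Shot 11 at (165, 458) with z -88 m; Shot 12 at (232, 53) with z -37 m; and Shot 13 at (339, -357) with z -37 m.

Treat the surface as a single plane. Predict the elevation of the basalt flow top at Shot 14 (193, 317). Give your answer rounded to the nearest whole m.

Two edge vectors: Shot 11→Shot 12 = (67, -405, 51), Shot 11→Shot 13 = (174, -815, 51).
Normal n = (Shot 11→Shot 12) × (Shot 11→Shot 13) = (20910, 5457, 15865).
So ∂z/∂easting = −n_x/n_z = −1.31800 and ∂z/∂northing = −n_y/n_z = −0.34396.
Intercept c from Shot 11: -88 + 217.47 + 157.54 = 287.01.
At (193, 317): z = −254.4 − 109.0 + 287.01 = -76.4 m.

-76 m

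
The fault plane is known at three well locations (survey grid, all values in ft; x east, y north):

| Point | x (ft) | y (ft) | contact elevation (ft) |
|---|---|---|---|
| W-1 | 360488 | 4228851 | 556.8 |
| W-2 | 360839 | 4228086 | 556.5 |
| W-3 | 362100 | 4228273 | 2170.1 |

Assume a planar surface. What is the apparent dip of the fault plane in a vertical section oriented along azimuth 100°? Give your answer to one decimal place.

Let the plane be z = a·x + b·y + c.
W-2−W-1: 351a − 765b = −0.3;  W-3−W-1: 1612a − 578b = 1613.3.
Solving gives a = 1.19804, b = 0.55008.
Unit vector along 100° is (sin 100°, cos 100°) = (0.9848, -0.1736).
Slope in that direction = a·(0.9848) + b·(-0.1736) = 1.08432.
Apparent dip = arctan|1.08432| = 47.3° (true dip is 52.8°, so apparent ≤ true as expected).

47.3°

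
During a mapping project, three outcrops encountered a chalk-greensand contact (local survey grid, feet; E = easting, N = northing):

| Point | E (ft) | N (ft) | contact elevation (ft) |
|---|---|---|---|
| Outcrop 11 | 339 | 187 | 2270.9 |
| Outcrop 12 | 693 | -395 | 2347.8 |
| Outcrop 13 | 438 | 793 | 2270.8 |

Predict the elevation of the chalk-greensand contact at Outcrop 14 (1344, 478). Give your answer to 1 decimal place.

2434.6 ft

Two edge vectors: Outcrop 11→Outcrop 12 = (354, -582, 76.9), Outcrop 11→Outcrop 13 = (99, 606, -0.1).
Normal n = (Outcrop 11→Outcrop 12) × (Outcrop 11→Outcrop 13) = (-46543.2, 7648.5, 272142).
So ∂z/∂E = −n_x/n_z = 0.171025 and ∂z/∂N = −n_y/n_z = −0.028105.
Intercept c from Outcrop 11: 2270.9 − 57.98 + 5.26 = 2218.18.
At (1344, 478): z = 229.9 − 13.4 + 2218.18 = 2434.6 ft.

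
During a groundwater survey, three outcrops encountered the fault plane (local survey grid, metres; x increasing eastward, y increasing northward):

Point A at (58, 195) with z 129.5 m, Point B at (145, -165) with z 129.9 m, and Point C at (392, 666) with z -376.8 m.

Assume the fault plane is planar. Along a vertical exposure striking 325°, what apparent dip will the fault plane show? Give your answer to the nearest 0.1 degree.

22.9°

Two edge vectors: Point A→Point B = (87, -360, 0.4), Point A→Point C = (334, 471, -506.3).
Normal n = (Point A→Point B) × (Point A→Point C) = (182079.6, 44181.7, 161217).
So ∂z/∂x = −n_x/n_z = −1.12941 and ∂z/∂y = −n_y/n_z = −0.27405.
Unit vector along 325° is (sin 325°, cos 325°) = (-0.5736, 0.8192).
Slope in that direction = a·(-0.5736) + b·(0.8192) = 0.42331.
Apparent dip = arctan|0.42331| = 22.9° (true dip is 49.3°, so apparent ≤ true as expected).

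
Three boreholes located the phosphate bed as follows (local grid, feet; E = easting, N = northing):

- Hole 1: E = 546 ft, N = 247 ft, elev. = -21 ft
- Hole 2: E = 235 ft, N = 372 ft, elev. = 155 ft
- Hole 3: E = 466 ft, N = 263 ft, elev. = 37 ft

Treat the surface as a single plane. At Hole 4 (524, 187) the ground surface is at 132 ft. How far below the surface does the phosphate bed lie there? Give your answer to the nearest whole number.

86 ft

Let the plane be z = a·E + b·N + c.
Hole 2−Hole 1: −311a + 125b = 176;  Hole 3−Hole 1: −80a + 16b = 58.
Solving gives a = −0.88256, b = −0.78782.
Then c = -21 − a·546 − b·247 = 655.47.
At (524, 187): z_contact = −462.5 − 147.3 + 655.47 = 45.7 ft.
Depth below ground = 132 − 45.7 = 86 ft.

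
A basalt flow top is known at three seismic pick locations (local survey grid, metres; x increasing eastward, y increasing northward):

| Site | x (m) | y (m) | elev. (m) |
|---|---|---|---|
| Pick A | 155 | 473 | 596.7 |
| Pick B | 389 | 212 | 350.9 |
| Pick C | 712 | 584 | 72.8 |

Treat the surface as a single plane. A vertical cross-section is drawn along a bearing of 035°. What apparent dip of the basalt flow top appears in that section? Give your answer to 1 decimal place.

25.7°

Let the plane be z = a·x + b·y + c.
Pick B−Pick A: 234a − 261b = −245.8;  Pick C−Pick A: 557a + 111b = −523.9.
Solving gives a = −0.95723, b = 0.08356.
Unit vector along 035° is (sin 35°, cos 35°) = (0.5736, 0.8192).
Slope in that direction = a·(0.5736) + b·(0.8192) = −0.48059.
Apparent dip = arctan|0.48059| = 25.7° (true dip is 43.9°, so apparent ≤ true as expected).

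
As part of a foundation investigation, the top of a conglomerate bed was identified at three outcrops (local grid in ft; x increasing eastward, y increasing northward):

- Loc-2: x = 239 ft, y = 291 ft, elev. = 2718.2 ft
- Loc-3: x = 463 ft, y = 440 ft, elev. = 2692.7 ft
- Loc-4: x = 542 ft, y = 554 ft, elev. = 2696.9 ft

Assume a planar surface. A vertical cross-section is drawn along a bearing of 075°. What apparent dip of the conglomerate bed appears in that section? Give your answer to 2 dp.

10.89°

Let the plane be z = a·x + b·y + c.
Loc-3−Loc-2: 224a + 149b = −25.5;  Loc-4−Loc-2: 303a + 263b = −21.3.
Solving gives a = −0.25665, b = 0.21470.
Unit vector along 075° is (sin 75°, cos 75°) = (0.9659, 0.2588).
Slope in that direction = a·(0.9659) + b·(0.2588) = −0.19234.
Apparent dip = arctan|0.19234| = 10.89° (true dip is 18.5°, so apparent ≤ true as expected).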